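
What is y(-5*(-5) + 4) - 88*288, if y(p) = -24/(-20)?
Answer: -126714/5 ≈ -25343.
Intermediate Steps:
y(p) = 6/5 (y(p) = -24*(-1/20) = 6/5)
y(-5*(-5) + 4) - 88*288 = 6/5 - 88*288 = 6/5 - 25344 = -126714/5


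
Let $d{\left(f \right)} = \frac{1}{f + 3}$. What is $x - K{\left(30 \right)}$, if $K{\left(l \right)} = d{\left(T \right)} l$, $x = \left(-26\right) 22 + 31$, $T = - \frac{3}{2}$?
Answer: $-561$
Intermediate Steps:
$T = - \frac{3}{2}$ ($T = \left(-3\right) \frac{1}{2} = - \frac{3}{2} \approx -1.5$)
$d{\left(f \right)} = \frac{1}{3 + f}$
$x = -541$ ($x = -572 + 31 = -541$)
$K{\left(l \right)} = \frac{2 l}{3}$ ($K{\left(l \right)} = \frac{l}{3 - \frac{3}{2}} = \frac{l}{\frac{3}{2}} = \frac{2 l}{3}$)
$x - K{\left(30 \right)} = -541 - \frac{2}{3} \cdot 30 = -541 - 20 = -561$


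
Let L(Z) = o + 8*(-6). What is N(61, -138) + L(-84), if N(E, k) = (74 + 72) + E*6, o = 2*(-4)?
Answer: 456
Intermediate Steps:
o = -8
N(E, k) = 146 + 6*E
L(Z) = -56 (L(Z) = -8 + 8*(-6) = -8 - 48 = -56)
N(61, -138) + L(-84) = (146 + 6*61) - 56 = (146 + 366) - 56 = 512 - 56 = 456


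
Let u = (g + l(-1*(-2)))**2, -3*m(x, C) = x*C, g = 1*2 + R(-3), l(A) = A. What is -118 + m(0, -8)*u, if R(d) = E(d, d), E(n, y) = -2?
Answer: -118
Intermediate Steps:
R(d) = -2
g = 0 (g = 1*2 - 2 = 2 - 2 = 0)
m(x, C) = -C*x/3 (m(x, C) = -x*C/3 = -C*x/3)
u = 4 (u = (0 - 1*(-2))**2 = (0 + 2)**2 = 2**2 = 4)
-118 + m(0, -8)*u = -118 - 1/3*(-8)*0*4 = -118 + 0*4 = -118 + 0 = -118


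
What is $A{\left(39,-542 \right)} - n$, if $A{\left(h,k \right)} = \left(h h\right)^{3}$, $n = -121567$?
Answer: $3518865328$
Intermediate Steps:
$A{\left(h,k \right)} = h^{6}$ ($A{\left(h,k \right)} = \left(h^{2}\right)^{3} = h^{6}$)
$A{\left(39,-542 \right)} - n = 39^{6} - -121567 = 3518743761 + 121567 = 3518865328$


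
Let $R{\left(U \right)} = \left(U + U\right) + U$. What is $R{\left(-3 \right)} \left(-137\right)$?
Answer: $1233$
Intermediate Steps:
$R{\left(U \right)} = 3 U$ ($R{\left(U \right)} = 2 U + U = 3 U$)
$R{\left(-3 \right)} \left(-137\right) = 3 \left(-3\right) \left(-137\right) = \left(-9\right) \left(-137\right) = 1233$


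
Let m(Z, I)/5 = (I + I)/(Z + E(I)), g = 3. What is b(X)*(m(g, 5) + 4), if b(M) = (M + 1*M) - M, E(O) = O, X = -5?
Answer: -205/4 ≈ -51.250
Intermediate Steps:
m(Z, I) = 10*I/(I + Z) (m(Z, I) = 5*((I + I)/(Z + I)) = 5*((2*I)/(I + Z)) = 5*(2*I/(I + Z)) = 10*I/(I + Z))
b(M) = M (b(M) = (M + M) - M = 2*M - M = M)
b(X)*(m(g, 5) + 4) = -5*(10*5/(5 + 3) + 4) = -5*(10*5/8 + 4) = -5*(10*5*(1/8) + 4) = -5*(25/4 + 4) = -5*41/4 = -205/4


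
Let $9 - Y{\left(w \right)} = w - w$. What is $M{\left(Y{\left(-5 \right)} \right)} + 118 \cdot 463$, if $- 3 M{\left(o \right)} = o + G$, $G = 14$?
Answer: $\frac{163879}{3} \approx 54626.0$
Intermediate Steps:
$Y{\left(w \right)} = 9$ ($Y{\left(w \right)} = 9 - \left(w - w\right) = 9 - 0 = 9 + 0 = 9$)
$M{\left(o \right)} = - \frac{14}{3} - \frac{o}{3}$ ($M{\left(o \right)} = - \frac{o + 14}{3} = - \frac{14 + o}{3} = - \frac{14}{3} - \frac{o}{3}$)
$M{\left(Y{\left(-5 \right)} \right)} + 118 \cdot 463 = \left(- \frac{14}{3} - 3\right) + 118 \cdot 463 = \left(- \frac{14}{3} - 3\right) + 54634 = - \frac{23}{3} + 54634 = \frac{163879}{3}$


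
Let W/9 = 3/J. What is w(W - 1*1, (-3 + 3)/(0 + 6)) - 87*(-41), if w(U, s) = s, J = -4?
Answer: 3567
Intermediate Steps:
W = -27/4 (W = 9*(3/(-4)) = 9*(3*(-1/4)) = 9*(-3/4) = -27/4 ≈ -6.7500)
w(W - 1*1, (-3 + 3)/(0 + 6)) - 87*(-41) = (-3 + 3)/(0 + 6) - 87*(-41) = 0/6 + 3567 = 0*(1/6) + 3567 = 0 + 3567 = 3567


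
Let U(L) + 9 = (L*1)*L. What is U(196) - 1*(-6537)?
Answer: 44944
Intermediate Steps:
U(L) = -9 + L² (U(L) = -9 + (L*1)*L = -9 + L*L = -9 + L²)
U(196) - 1*(-6537) = (-9 + 196²) - 1*(-6537) = (-9 + 38416) + 6537 = 38407 + 6537 = 44944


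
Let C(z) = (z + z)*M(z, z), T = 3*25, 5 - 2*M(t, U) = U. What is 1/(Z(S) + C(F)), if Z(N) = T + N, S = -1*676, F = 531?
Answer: -1/279907 ≈ -3.5726e-6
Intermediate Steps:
M(t, U) = 5/2 - U/2
T = 75
S = -676
C(z) = 2*z*(5/2 - z/2) (C(z) = (z + z)*(5/2 - z/2) = (2*z)*(5/2 - z/2) = 2*z*(5/2 - z/2))
Z(N) = 75 + N
1/(Z(S) + C(F)) = 1/((75 - 676) + 531*(5 - 1*531)) = 1/(-601 + 531*(5 - 531)) = 1/(-601 + 531*(-526)) = 1/(-601 - 279306) = 1/(-279907) = -1/279907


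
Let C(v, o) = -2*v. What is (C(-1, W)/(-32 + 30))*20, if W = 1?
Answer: -20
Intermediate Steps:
(C(-1, W)/(-32 + 30))*20 = ((-2*(-1))/(-32 + 30))*20 = (2/(-2))*20 = -½*2*20 = -1*20 = -20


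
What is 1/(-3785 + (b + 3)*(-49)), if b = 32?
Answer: -1/5500 ≈ -0.00018182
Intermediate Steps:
1/(-3785 + (b + 3)*(-49)) = 1/(-3785 + (32 + 3)*(-49)) = 1/(-3785 + 35*(-49)) = 1/(-3785 - 1715) = 1/(-5500) = -1/5500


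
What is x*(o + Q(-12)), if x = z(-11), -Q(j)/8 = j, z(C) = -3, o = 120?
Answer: -648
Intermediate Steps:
Q(j) = -8*j
x = -3
x*(o + Q(-12)) = -3*(120 - 8*(-12)) = -3*(120 + 96) = -3*216 = -648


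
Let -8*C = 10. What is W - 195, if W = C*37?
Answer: -965/4 ≈ -241.25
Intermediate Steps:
C = -5/4 (C = -⅛*10 = -5/4 ≈ -1.2500)
W = -185/4 (W = -5/4*37 = -185/4 ≈ -46.250)
W - 195 = -185/4 - 195 = -965/4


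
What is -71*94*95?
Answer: -634030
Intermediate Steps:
-71*94*95 = -6674*95 = -634030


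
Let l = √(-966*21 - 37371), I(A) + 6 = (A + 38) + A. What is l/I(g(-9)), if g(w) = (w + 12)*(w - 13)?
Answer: -I*√57657/100 ≈ -2.4012*I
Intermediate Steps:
g(w) = (-13 + w)*(12 + w) (g(w) = (12 + w)*(-13 + w) = (-13 + w)*(12 + w))
I(A) = 32 + 2*A (I(A) = -6 + ((A + 38) + A) = -6 + ((38 + A) + A) = -6 + (38 + 2*A) = 32 + 2*A)
l = I*√57657 (l = √(-20286 - 37371) = √(-57657) = I*√57657 ≈ 240.12*I)
l/I(g(-9)) = (I*√57657)/(32 + 2*(-156 + (-9)² - 1*(-9))) = (I*√57657)/(32 + 2*(-156 + 81 + 9)) = (I*√57657)/(32 + 2*(-66)) = (I*√57657)/(32 - 132) = (I*√57657)/(-100) = (I*√57657)*(-1/100) = -I*√57657/100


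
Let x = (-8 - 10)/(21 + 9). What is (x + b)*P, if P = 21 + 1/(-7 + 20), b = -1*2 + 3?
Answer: 548/65 ≈ 8.4308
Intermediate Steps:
b = 1 (b = -2 + 3 = 1)
x = -3/5 (x = -18/30 = -18*1/30 = -3/5 ≈ -0.60000)
P = 274/13 (P = 21 + 1/13 = 274/13 ≈ 21.077)
(x + b)*P = (-3/5 + 1)*(274/13) = (2/5)*(274/13) = 548/65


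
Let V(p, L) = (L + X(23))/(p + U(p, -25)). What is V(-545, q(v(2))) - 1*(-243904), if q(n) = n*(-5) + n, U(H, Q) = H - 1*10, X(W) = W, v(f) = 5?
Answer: 268294397/1100 ≈ 2.4390e+5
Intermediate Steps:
U(H, Q) = -10 + H (U(H, Q) = H - 10 = -10 + H)
q(n) = -4*n (q(n) = -5*n + n = -4*n)
V(p, L) = (23 + L)/(-10 + 2*p) (V(p, L) = (L + 23)/(p + (-10 + p)) = (23 + L)/(-10 + 2*p))
V(-545, q(v(2))) - 1*(-243904) = (23 - 4*5)/(2*(-5 - 545)) - 1*(-243904) = (1/2)*(23 - 20)/(-550) + 243904 = (1/2)*(-1/550)*3 + 243904 = -3/1100 + 243904 = 268294397/1100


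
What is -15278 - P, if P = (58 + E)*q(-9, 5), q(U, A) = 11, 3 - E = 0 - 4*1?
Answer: -15993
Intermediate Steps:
E = 7 (E = 3 - (0 - 4*1) = 3 - (0 - 4) = 3 - 1*(-4) = 3 + 4 = 7)
P = 715 (P = (58 + 7)*11 = 65*11 = 715)
-15278 - P = -15278 - 1*715 = -15278 - 715 = -15993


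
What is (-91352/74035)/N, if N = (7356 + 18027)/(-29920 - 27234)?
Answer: 307125424/110542965 ≈ 2.7783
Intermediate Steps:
N = -25383/57154 (N = 25383/(-57154) = 25383*(-1/57154) = -25383/57154 ≈ -0.44412)
(-91352/74035)/N = (-91352/74035)/(-25383/57154) = -91352*1/74035*(-57154/25383) = -91352/74035*(-57154/25383) = 307125424/110542965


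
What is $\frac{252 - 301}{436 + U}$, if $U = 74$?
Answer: $- \frac{49}{510} \approx -0.096078$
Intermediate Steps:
$\frac{252 - 301}{436 + U} = \frac{252 - 301}{436 + 74} = - \frac{49}{510}$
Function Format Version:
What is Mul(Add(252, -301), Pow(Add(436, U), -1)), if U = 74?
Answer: Rational(-49, 510) ≈ -0.096078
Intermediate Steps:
Mul(Add(252, -301), Pow(Add(436, U), -1)) = Mul(Add(252, -301), Pow(Add(436, 74), -1)) = Mul(-49, Pow(510, -1)) = Mul(-49, Rational(1, 510)) = Rational(-49, 510)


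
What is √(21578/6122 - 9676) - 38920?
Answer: -38920 + I*√90628395267/3061 ≈ -38920.0 + 98.349*I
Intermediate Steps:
√(21578/6122 - 9676) - 38920 = √(21578*(1/6122) - 9676) - 38920 = √(10789/3061 - 9676) - 38920 = √(-29607447/3061) - 38920 = I*√90628395267/3061 - 38920 = -38920 + I*√90628395267/3061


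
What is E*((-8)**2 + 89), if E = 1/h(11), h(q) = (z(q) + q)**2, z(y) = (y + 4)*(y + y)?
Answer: 153/116281 ≈ 0.0013158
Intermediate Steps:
z(y) = 2*y*(4 + y) (z(y) = (4 + y)*(2*y) = 2*y*(4 + y))
h(q) = (q + 2*q*(4 + q))**2 (h(q) = (2*q*(4 + q) + q)**2 = (q + 2*q*(4 + q))**2)
E = 1/116281 (E = 1/(11**2*(9 + 2*11)**2) = 1/(121*(9 + 22)**2) = 1/(121*31**2) = 1/(121*961) = 1/116281 ≈ 8.5999e-6)
E*((-8)**2 + 89) = ((-8)**2 + 89)/116281 = (64 + 89)/116281 = (1/116281)*153 = 153/116281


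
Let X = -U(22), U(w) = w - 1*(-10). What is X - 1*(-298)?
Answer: 266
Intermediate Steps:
U(w) = 10 + w (U(w) = w + 10 = 10 + w)
X = -32 (X = -(10 + 22) = -1*32 = -32)
X - 1*(-298) = -32 - 1*(-298) = -32 + 298 = 266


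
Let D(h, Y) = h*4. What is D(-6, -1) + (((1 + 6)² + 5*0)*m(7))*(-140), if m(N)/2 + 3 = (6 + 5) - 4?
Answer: -54904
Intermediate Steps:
D(h, Y) = 4*h
m(N) = 8 (m(N) = -6 + 2*((6 + 5) - 4) = -6 + 2*(11 - 4) = -6 + 2*7 = -6 + 14 = 8)
D(-6, -1) + (((1 + 6)² + 5*0)*m(7))*(-140) = 4*(-6) + (((1 + 6)² + 5*0)*8)*(-140) = -24 + ((7² + 0)*8)*(-140) = -24 + ((49 + 0)*8)*(-140) = -24 + (49*8)*(-140) = -24 + 392*(-140) = -24 - 54880 = -54904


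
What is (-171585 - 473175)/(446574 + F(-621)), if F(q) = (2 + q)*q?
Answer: -214920/276991 ≈ -0.77591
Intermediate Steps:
F(q) = q*(2 + q)
(-171585 - 473175)/(446574 + F(-621)) = (-171585 - 473175)/(446574 - 621*(2 - 621)) = -644760/(446574 - 621*(-619)) = -644760/(446574 + 384399) = -644760/830973 = -644760*1/830973 = -214920/276991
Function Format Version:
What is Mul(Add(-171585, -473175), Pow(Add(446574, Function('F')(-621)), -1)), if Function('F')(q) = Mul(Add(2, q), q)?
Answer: Rational(-214920, 276991) ≈ -0.77591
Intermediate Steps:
Function('F')(q) = Mul(q, Add(2, q))
Mul(Add(-171585, -473175), Pow(Add(446574, Function('F')(-621)), -1)) = Mul(Add(-171585, -473175), Pow(Add(446574, Mul(-621, Add(2, -621))), -1)) = Mul(-644760, Pow(Add(446574, Mul(-621, -619)), -1)) = Mul(-644760, Pow(Add(446574, 384399), -1)) = Mul(-644760, Pow(830973, -1)) = Mul(-644760, Rational(1, 830973)) = Rational(-214920, 276991)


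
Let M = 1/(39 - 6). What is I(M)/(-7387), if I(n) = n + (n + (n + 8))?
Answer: -1/913 ≈ -0.0010953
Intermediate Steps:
M = 1/33 ≈ 0.030303
I(n) = 8 + 3*n (I(n) = n + (n + (8 + n)) = n + (8 + 2*n) = 8 + 3*n)
I(M)/(-7387) = (8 + 3*(1/33))/(-7387) = (8 + 1/11)*(-1/7387) = (89/11)*(-1/7387) = -1/913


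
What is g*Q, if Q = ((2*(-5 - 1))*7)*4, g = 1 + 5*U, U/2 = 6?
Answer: -20496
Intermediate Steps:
U = 12 (U = 2*6 = 12)
g = 61 (g = 1 + 5*12 = 1 + 60 = 61)
Q = -336 (Q = ((2*(-6))*7)*4 = -12*7*4 = -84*4 = -336)
g*Q = 61*(-336) = -20496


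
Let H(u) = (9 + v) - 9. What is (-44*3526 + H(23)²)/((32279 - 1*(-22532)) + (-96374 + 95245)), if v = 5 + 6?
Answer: -155023/53682 ≈ -2.8878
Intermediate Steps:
v = 11
H(u) = 11 (H(u) = (9 + 11) - 9 = 20 - 9 = 11)
(-44*3526 + H(23)²)/((32279 - 1*(-22532)) + (-96374 + 95245)) = (-44*3526 + 11²)/((32279 - 1*(-22532)) + (-96374 + 95245)) = (-155144 + 121)/((32279 + 22532) - 1129) = -155023/(54811 - 1129) = -155023/53682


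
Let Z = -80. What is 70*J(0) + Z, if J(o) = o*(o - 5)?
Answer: -80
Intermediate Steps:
J(o) = o*(-5 + o)
70*J(0) + Z = 70*(0*(-5 + 0)) - 80 = 70*(0*(-5)) - 80 = 70*0 - 80 = 0 - 80 = -80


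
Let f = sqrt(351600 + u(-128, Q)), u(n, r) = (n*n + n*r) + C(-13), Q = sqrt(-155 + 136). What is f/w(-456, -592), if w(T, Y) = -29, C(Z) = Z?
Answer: -sqrt(367971 - 128*I*sqrt(19))/29 ≈ -20.917 + 0.015858*I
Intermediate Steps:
Q = I*sqrt(19) (Q = sqrt(-19) = I*sqrt(19) ≈ 4.3589*I)
u(n, r) = -13 + n**2 + n*r (u(n, r) = (n*n + n*r) - 13 = (n**2 + n*r) - 13 = -13 + n**2 + n*r)
f = sqrt(367971 - 128*I*sqrt(19)) (f = sqrt(351600 + (-13 + (-128)**2 - 128*I*sqrt(19))) = sqrt(351600 + (-13 + 16384 - 128*I*sqrt(19))) = sqrt(351600 + (16371 - 128*I*sqrt(19))) = sqrt(367971 - 128*I*sqrt(19)) ≈ 606.61 - 0.46*I)
f/w(-456, -592) = sqrt(367971 - 128*I*sqrt(19))/(-29) = sqrt(367971 - 128*I*sqrt(19))*(-1/29) = -sqrt(367971 - 128*I*sqrt(19))/29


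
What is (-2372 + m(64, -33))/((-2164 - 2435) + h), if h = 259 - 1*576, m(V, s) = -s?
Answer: 2339/4916 ≈ 0.47579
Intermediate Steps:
h = -317 (h = 259 - 576 = -317)
(-2372 + m(64, -33))/((-2164 - 2435) + h) = (-2372 - 1*(-33))/((-2164 - 2435) - 317) = (-2372 + 33)/(-4599 - 317) = -2339/(-4916) = -2339*(-1/4916) = 2339/4916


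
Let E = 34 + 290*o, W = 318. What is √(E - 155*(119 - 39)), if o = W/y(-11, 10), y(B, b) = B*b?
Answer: 4*I*√99858/11 ≈ 114.91*I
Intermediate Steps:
o = -159/55 (o = 318/((-11*10)) = 318/(-110) = 318*(-1/110) = -159/55 ≈ -2.8909)
E = -8848/11 (E = 34 + 290*(-159/55) = 34 - 9222/11 = -8848/11 ≈ -804.36)
√(E - 155*(119 - 39)) = √(-8848/11 - 155*(119 - 39)) = √(-8848/11 - 155*80) = √(-8848/11 - 12400) = √(-145248/11) = 4*I*√99858/11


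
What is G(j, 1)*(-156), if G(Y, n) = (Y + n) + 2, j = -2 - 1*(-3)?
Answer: -624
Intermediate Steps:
j = 1 (j = -2 + 3 = 1)
G(Y, n) = 2 + Y + n
G(j, 1)*(-156) = (2 + 1 + 1)*(-156) = 4*(-156) = -624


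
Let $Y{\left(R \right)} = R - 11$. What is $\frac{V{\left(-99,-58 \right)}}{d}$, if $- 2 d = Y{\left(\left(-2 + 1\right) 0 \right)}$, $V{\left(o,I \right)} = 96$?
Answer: $\frac{192}{11} \approx 17.455$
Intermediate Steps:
$Y{\left(R \right)} = -11 + R$
$d = \frac{11}{2}$ ($d = - \frac{-11 + \left(-2 + 1\right) 0}{2} = - \frac{-11 - 0}{2} = - \frac{-11 + 0}{2} = \left(- \frac{1}{2}\right) \left(-11\right) = \frac{11}{2} \approx 5.5$)
$\frac{V{\left(-99,-58 \right)}}{d} = \frac{96}{\frac{11}{2}} = 96 \cdot \frac{2}{11} = \frac{192}{11}$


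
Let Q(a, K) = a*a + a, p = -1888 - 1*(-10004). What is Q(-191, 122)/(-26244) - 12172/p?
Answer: -76746451/26624538 ≈ -2.8825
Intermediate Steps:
p = 8116 (p = -1888 + 10004 = 8116)
Q(a, K) = a + a**2 (Q(a, K) = a**2 + a = a + a**2)
Q(-191, 122)/(-26244) - 12172/p = -191*(1 - 191)/(-26244) - 12172/8116 = -191*(-190)*(-1/26244) - 12172*1/8116 = 36290*(-1/26244) - 3043/2029 = -18145/13122 - 3043/2029 = -76746451/26624538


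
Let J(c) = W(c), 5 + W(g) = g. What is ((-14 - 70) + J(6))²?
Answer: 6889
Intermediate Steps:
W(g) = -5 + g
J(c) = -5 + c
((-14 - 70) + J(6))² = ((-14 - 70) + (-5 + 6))² = (-84 + 1)² = (-83)² = 6889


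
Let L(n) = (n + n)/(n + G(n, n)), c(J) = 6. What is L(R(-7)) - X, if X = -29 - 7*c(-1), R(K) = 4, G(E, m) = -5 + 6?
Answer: 363/5 ≈ 72.600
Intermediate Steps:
G(E, m) = 1
L(n) = 2*n/(1 + n) (L(n) = (n + n)/(n + 1) = (2*n)/(1 + n) = 2*n/(1 + n))
X = -71 (X = -29 - 7*6 = -29 - 42 = -71)
L(R(-7)) - X = 2*4/(1 + 4) - 1*(-71) = 2*4/5 + 71 = 2*4*(⅕) + 71 = 8/5 + 71 = 363/5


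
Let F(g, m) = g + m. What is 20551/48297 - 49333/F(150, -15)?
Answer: -793287172/2173365 ≈ -365.00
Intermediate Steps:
20551/48297 - 49333/F(150, -15) = 20551/48297 - 49333/(150 - 15) = 20551*(1/48297) - 49333/135 = 20551/48297 - 49333*1/135 = 20551/48297 - 49333/135 = -793287172/2173365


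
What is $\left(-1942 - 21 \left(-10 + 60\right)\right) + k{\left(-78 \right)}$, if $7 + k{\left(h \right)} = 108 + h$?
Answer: $-2969$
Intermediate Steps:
$k{\left(h \right)} = 101 + h$ ($k{\left(h \right)} = -7 + \left(108 + h\right) = 101 + h$)
$\left(-1942 - 21 \left(-10 + 60\right)\right) + k{\left(-78 \right)} = \left(-1942 - 21 \left(-10 + 60\right)\right) + \left(101 - 78\right) = \left(-1942 - 1050\right) + 23 = -2992 + 23 = -2969$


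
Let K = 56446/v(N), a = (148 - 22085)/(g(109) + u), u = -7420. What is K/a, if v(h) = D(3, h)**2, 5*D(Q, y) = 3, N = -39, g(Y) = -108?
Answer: 10623137200/197433 ≈ 53806.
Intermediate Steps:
D(Q, y) = 3/5 (D(Q, y) = (1/5)*3 = 3/5)
v(h) = 9/25 (v(h) = (3/5)**2 = 9/25)
a = 21937/7528 (a = (148 - 22085)/(-108 - 7420) = -21937/(-7528) = -21937*(-1/7528) = 21937/7528 ≈ 2.9141)
K = 1411150/9 (K = 56446/(9/25) = 56446*(25/9) = 1411150/9 ≈ 1.5679e+5)
K/a = 1411150/(9*(21937/7528)) = (1411150/9)*(7528/21937) = 10623137200/197433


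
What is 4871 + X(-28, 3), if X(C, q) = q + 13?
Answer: 4887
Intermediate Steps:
X(C, q) = 13 + q
4871 + X(-28, 3) = 4871 + (13 + 3) = 4871 + 16 = 4887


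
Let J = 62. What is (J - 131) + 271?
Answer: 202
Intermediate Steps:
(J - 131) + 271 = (62 - 131) + 271 = -69 + 271 = 202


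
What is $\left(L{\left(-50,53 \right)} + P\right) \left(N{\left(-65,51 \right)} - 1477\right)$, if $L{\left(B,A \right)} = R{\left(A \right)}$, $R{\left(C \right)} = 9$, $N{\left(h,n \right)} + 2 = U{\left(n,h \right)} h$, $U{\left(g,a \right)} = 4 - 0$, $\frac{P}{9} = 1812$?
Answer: $-28375263$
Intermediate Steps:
$P = 16308$ ($P = 9 \cdot 1812 = 16308$)
$U{\left(g,a \right)} = 4$ ($U{\left(g,a \right)} = 4 + 0 = 4$)
$N{\left(h,n \right)} = -2 + 4 h$
$L{\left(B,A \right)} = 9$
$\left(L{\left(-50,53 \right)} + P\right) \left(N{\left(-65,51 \right)} - 1477\right) = \left(9 + 16308\right) \left(\left(-2 + 4 \left(-65\right)\right) - 1477\right) = 16317 \left(\left(-2 - 260\right) - 1477\right) = 16317 \left(-262 - 1477\right) = 16317 \left(-1739\right) = -28375263$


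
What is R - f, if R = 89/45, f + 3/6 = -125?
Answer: 11473/90 ≈ 127.48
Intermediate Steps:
f = -251/2 (f = -½ - 125 = -251/2 ≈ -125.50)
R = 89/45 (R = 89*(1/45) = 89/45 ≈ 1.9778)
R - f = 89/45 - 1*(-251/2) = 89/45 + 251/2 = 11473/90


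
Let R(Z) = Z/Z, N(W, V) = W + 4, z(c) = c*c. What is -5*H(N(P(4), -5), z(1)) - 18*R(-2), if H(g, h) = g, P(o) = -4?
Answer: -18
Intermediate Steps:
z(c) = c**2
N(W, V) = 4 + W
R(Z) = 1
-5*H(N(P(4), -5), z(1)) - 18*R(-2) = -5*(4 - 4) - 18*1 = -5*0 - 18 = 0 - 18 = -18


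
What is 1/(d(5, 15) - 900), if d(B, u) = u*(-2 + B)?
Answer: -1/855 ≈ -0.0011696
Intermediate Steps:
1/(d(5, 15) - 900) = 1/(15*(-2 + 5) - 900) = 1/(15*3 - 900) = 1/(45 - 900) = 1/(-855) = -1/855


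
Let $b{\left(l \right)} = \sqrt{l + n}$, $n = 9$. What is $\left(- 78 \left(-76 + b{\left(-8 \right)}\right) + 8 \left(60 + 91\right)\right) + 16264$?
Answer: $23322$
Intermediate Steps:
$b{\left(l \right)} = \sqrt{9 + l}$ ($b{\left(l \right)} = \sqrt{l + 9} = \sqrt{9 + l}$)
$\left(- 78 \left(-76 + b{\left(-8 \right)}\right) + 8 \left(60 + 91\right)\right) + 16264 = \left(- 78 \left(-76 + \sqrt{9 - 8}\right) + 8 \left(60 + 91\right)\right) + 16264 = \left(- 78 \left(-76 + \sqrt{1}\right) + 8 \cdot 151\right) + 16264 = \left(- 78 \left(-76 + 1\right) + 1208\right) + 16264 = \left(\left(-78\right) \left(-75\right) + 1208\right) + 16264 = \left(5850 + 1208\right) + 16264 = 7058 + 16264 = 23322$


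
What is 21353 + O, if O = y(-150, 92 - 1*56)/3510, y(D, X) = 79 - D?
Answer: 74949259/3510 ≈ 21353.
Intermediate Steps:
O = 229/3510 (O = (79 - 1*(-150))/3510 = (79 + 150)*(1/3510) = 229*(1/3510) = 229/3510 ≈ 0.065242)
21353 + O = 21353 + 229/3510 = 74949259/3510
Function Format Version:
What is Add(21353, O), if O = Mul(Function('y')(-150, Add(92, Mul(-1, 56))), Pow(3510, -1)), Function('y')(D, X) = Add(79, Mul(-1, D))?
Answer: Rational(74949259, 3510) ≈ 21353.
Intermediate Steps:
O = Rational(229, 3510) (O = Mul(Add(79, Mul(-1, -150)), Pow(3510, -1)) = Mul(Add(79, 150), Rational(1, 3510)) = Mul(229, Rational(1, 3510)) = Rational(229, 3510) ≈ 0.065242)
Add(21353, O) = Add(21353, Rational(229, 3510)) = Rational(74949259, 3510)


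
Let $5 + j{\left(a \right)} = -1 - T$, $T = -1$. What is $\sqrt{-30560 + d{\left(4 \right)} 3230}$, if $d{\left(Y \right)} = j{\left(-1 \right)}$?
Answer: $3 i \sqrt{5190} \approx 216.13 i$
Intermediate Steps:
$j{\left(a \right)} = -5$ ($j{\left(a \right)} = -5 - 0 = -5 + \left(-1 + 1\right) = -5 + 0 = -5$)
$d{\left(Y \right)} = -5$
$\sqrt{-30560 + d{\left(4 \right)} 3230} = \sqrt{-30560 - 16150} = \sqrt{-46710} = 3 i \sqrt{5190}$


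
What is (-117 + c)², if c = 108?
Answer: 81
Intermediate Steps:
(-117 + c)² = (-117 + 108)² = (-9)² = 81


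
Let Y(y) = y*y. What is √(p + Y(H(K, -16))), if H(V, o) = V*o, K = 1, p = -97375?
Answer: 9*I*√1199 ≈ 311.64*I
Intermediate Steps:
Y(y) = y²
√(p + Y(H(K, -16))) = √(-97375 + (1*(-16))²) = √(-97375 + (-16)²) = √(-97375 + 256) = √(-97119) = 9*I*√1199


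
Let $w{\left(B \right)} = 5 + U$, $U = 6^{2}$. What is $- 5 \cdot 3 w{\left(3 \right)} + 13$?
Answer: $-602$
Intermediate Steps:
$U = 36$
$w{\left(B \right)} = 41$ ($w{\left(B \right)} = 5 + 36 = 41$)
$- 5 \cdot 3 w{\left(3 \right)} + 13 = - 5 \cdot 3 \cdot 41 + 13 = \left(-5\right) 123 + 13 = -615 + 13 = -602$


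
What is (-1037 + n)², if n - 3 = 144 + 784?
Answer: 11236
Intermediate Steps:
n = 931 (n = 3 + (144 + 784) = 3 + 928 = 931)
(-1037 + n)² = (-1037 + 931)² = (-106)² = 11236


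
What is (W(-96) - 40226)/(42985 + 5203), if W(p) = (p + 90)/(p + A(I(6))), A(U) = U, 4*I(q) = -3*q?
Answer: -1347569/1614298 ≈ -0.83477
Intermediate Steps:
I(q) = -3*q/4 (I(q) = (-3*q)/4 = -3*q/4)
W(p) = (90 + p)/(-9/2 + p) (W(p) = (p + 90)/(p - 3/4*6) = (90 + p)/(p - 9/2) = (90 + p)/(-9/2 + p))
(W(-96) - 40226)/(42985 + 5203) = (2*(90 - 96)/(-9 + 2*(-96)) - 40226)/(42985 + 5203) = (2*(-6)/(-9 - 192) - 40226)/48188 = (2*(-6)/(-201) - 40226)*(1/48188) = (2*(-1/201)*(-6) - 40226)*(1/48188) = (4/67 - 40226)*(1/48188) = -2695138/67*1/48188 = -1347569/1614298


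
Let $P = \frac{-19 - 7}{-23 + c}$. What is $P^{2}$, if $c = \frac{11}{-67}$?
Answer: $\frac{758641}{602176} \approx 1.2598$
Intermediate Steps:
$c = - \frac{11}{67}$ ($c = 11 \left(- \frac{1}{67}\right) = - \frac{11}{67} \approx -0.16418$)
$P = \frac{871}{776}$ ($P = \frac{-19 - 7}{-23 - \frac{11}{67}} = - \frac{26}{- \frac{1552}{67}} = \left(-26\right) \left(- \frac{67}{1552}\right) = \frac{871}{776} \approx 1.1224$)
$P^{2} = \left(\frac{871}{776}\right)^{2} = \frac{758641}{602176}$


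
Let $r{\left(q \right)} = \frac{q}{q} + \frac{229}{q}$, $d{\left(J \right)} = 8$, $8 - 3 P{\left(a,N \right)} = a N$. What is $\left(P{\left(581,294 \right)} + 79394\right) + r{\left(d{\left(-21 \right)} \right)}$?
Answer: $\frac{539719}{24} \approx 22488.0$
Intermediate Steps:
$P{\left(a,N \right)} = \frac{8}{3} - \frac{N a}{3}$ ($P{\left(a,N \right)} = \frac{8}{3} - \frac{a N}{3} = \frac{8}{3} - \frac{N a}{3}$)
$r{\left(q \right)} = 1 + \frac{229}{q}$
$\left(P{\left(581,294 \right)} + 79394\right) + r{\left(d{\left(-21 \right)} \right)} = \left(\left(\frac{8}{3} - 98 \cdot 581\right) + 79394\right) + \frac{229 + 8}{8} = \left(\left(\frac{8}{3} - 56938\right) + 79394\right) + \frac{1}{8} \cdot 237 = \left(- \frac{170806}{3} + 79394\right) + \frac{237}{8} = \frac{67376}{3} + \frac{237}{8} = \frac{539719}{24}$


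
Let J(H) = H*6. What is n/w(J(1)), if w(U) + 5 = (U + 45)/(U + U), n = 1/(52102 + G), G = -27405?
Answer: -4/74091 ≈ -5.3988e-5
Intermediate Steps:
J(H) = 6*H
n = 1/24697 (n = 1/(52102 - 27405) = 1/24697 ≈ 4.0491e-5)
w(U) = -5 + (45 + U)/(2*U) (w(U) = -5 + (U + 45)/(U + U) = -5 + (45 + U)/((2*U)) = -5 + (45 + U)*(1/(2*U)) = -5 + (45 + U)/(2*U))
n/w(J(1)) = 1/(24697*((9*(5 - 6)/(2*((6*1)))))) = 1/(24697*(((9/2)*(5 - 1*6)/6))) = 1/(24697*(((9/2)*(⅙)*(5 - 6)))) = 1/(24697*(((9/2)*(⅙)*(-1)))) = 1/(24697*(-¾)) = (1/24697)*(-4/3) = -4/74091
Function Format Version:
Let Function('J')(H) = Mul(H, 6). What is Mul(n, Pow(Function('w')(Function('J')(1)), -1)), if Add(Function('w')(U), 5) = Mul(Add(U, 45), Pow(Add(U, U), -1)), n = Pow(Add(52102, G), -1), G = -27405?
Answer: Rational(-4, 74091) ≈ -5.3988e-5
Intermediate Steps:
Function('J')(H) = Mul(6, H)
n = Rational(1, 24697) (n = Pow(Add(52102, -27405), -1) = Pow(24697, -1) = Rational(1, 24697) ≈ 4.0491e-5)
Function('w')(U) = Add(-5, Mul(Rational(1, 2), Pow(U, -1), Add(45, U))) (Function('w')(U) = Add(-5, Mul(Add(U, 45), Pow(Add(U, U), -1))) = Add(-5, Mul(Add(45, U), Pow(Mul(2, U), -1))) = Add(-5, Mul(Add(45, U), Mul(Rational(1, 2), Pow(U, -1)))) = Add(-5, Mul(Rational(1, 2), Pow(U, -1), Add(45, U))))
Mul(n, Pow(Function('w')(Function('J')(1)), -1)) = Mul(Rational(1, 24697), Pow(Mul(Rational(9, 2), Pow(Mul(6, 1), -1), Add(5, Mul(-1, Mul(6, 1)))), -1)) = Mul(Rational(1, 24697), Pow(Mul(Rational(9, 2), Pow(6, -1), Add(5, Mul(-1, 6))), -1)) = Mul(Rational(1, 24697), Pow(Mul(Rational(9, 2), Rational(1, 6), Add(5, -6)), -1)) = Mul(Rational(1, 24697), Pow(Mul(Rational(9, 2), Rational(1, 6), -1), -1)) = Mul(Rational(1, 24697), Pow(Rational(-3, 4), -1)) = Mul(Rational(1, 24697), Rational(-4, 3)) = Rational(-4, 74091)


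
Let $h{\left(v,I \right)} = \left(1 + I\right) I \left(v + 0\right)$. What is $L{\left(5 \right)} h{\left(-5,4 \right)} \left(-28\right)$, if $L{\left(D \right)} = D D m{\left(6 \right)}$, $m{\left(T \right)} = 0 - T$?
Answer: $-420000$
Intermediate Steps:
$m{\left(T \right)} = - T$
$L{\left(D \right)} = - 6 D^{2}$ ($L{\left(D \right)} = D D \left(\left(-1\right) 6\right) = D^{2} \left(-6\right) = - 6 D^{2}$)
$h{\left(v,I \right)} = I v \left(1 + I\right)$ ($h{\left(v,I \right)} = \left(1 + I\right) I v = I v \left(1 + I\right)$)
$L{\left(5 \right)} h{\left(-5,4 \right)} \left(-28\right) = - 6 \cdot 5^{2} \cdot 4 \left(-5\right) \left(1 + 4\right) \left(-28\right) = \left(-6\right) 25 \cdot 4 \left(-5\right) 5 \left(-28\right) = \left(-150\right) \left(-100\right) \left(-28\right) = 15000 \left(-28\right) = -420000$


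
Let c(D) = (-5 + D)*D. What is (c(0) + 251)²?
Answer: 63001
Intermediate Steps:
c(D) = D*(-5 + D)
(c(0) + 251)² = (0*(-5 + 0) + 251)² = (0*(-5) + 251)² = (0 + 251)² = 251² = 63001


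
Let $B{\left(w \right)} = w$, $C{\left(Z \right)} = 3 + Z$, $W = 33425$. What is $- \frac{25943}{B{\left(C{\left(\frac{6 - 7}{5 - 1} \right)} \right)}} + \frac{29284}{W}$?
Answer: $- \frac{3468256976}{367675} \approx -9432.9$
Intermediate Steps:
$- \frac{25943}{B{\left(C{\left(\frac{6 - 7}{5 - 1} \right)} \right)}} + \frac{29284}{W} = - \frac{25943}{3 + \frac{6 - 7}{5 - 1}} + \frac{29284}{33425} = - \frac{25943}{3 - \frac{1}{4}} + 29284 \cdot \frac{1}{33425} = - \frac{25943}{3 - \frac{1}{4}} + \frac{29284}{33425} = - \frac{25943}{\frac{11}{4}} + \frac{29284}{33425} = \left(-25943\right) \frac{4}{11} + \frac{29284}{33425} = - \frac{103772}{11} + \frac{29284}{33425} = - \frac{3468256976}{367675}$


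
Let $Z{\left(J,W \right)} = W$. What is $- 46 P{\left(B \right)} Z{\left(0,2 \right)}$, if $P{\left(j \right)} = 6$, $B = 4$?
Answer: $-552$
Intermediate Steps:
$- 46 P{\left(B \right)} Z{\left(0,2 \right)} = \left(-46\right) 6 \cdot 2 = \left(-276\right) 2 = -552$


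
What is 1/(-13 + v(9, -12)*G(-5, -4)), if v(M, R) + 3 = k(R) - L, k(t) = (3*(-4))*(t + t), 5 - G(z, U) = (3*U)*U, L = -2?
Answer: -1/12354 ≈ -8.0945e-5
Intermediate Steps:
G(z, U) = 5 - 3*U² (G(z, U) = 5 - 3*U*U = 5 - 3*U²)
k(t) = -24*t
v(M, R) = -1 - 24*R (v(M, R) = -3 + (-24*R - 1*(-2)) = -3 + (-24*R + 2) = -3 + (2 - 24*R) = -1 - 24*R)
1/(-13 + v(9, -12)*G(-5, -4)) = 1/(-13 + (-1 - 24*(-12))*(5 - 3*(-4)²)) = 1/(-13 + (-1 + 288)*(5 - 3*16)) = 1/(-13 + 287*(5 - 48)) = 1/(-13 + 287*(-43)) = 1/(-13 - 12341) = 1/(-12354) = -1/12354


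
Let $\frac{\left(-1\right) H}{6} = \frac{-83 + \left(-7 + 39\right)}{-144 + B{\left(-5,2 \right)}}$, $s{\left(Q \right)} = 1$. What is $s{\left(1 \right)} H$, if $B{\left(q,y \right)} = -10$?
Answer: $- \frac{153}{77} \approx -1.987$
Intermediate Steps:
$H = - \frac{153}{77}$ ($H = - 6 \frac{-83 + \left(-7 + 39\right)}{-144 - 10} = - 6 \frac{-83 + 32}{-154} = - 6 \left(\left(-51\right) \left(- \frac{1}{154}\right)\right) = \left(-6\right) \frac{51}{154} = - \frac{153}{77} \approx -1.987$)
$s{\left(1 \right)} H = 1 \left(- \frac{153}{77}\right) = - \frac{153}{77}$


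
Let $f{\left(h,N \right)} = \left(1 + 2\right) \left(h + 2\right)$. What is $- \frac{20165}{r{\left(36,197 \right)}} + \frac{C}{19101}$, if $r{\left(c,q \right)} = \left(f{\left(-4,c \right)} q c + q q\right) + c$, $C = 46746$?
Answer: $\frac{186153029}{23602469} \approx 7.887$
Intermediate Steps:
$f{\left(h,N \right)} = 6 + 3 h$ ($f{\left(h,N \right)} = 3 \left(2 + h\right) = 6 + 3 h$)
$r{\left(c,q \right)} = c + q^{2} - 6 c q$ ($r{\left(c,q \right)} = \left(\left(6 + 3 \left(-4\right)\right) q c + q q\right) + c = \left(\left(6 - 12\right) q c + q^{2}\right) + c = \left(- 6 q c + q^{2}\right) + c = \left(- 6 c q + q^{2}\right) + c = \left(q^{2} - 6 c q\right) + c = c + q^{2} - 6 c q$)
$- \frac{20165}{r{\left(36,197 \right)}} + \frac{C}{19101} = - \frac{20165}{36 + 197^{2} - 216 \cdot 197} + \frac{46746}{19101} = - \frac{20165}{36 + 38809 - 42552} + 46746 \cdot \frac{1}{19101} = - \frac{20165}{-3707} + \frac{15582}{6367} = \left(-20165\right) \left(- \frac{1}{3707}\right) + \frac{15582}{6367} = \frac{20165}{3707} + \frac{15582}{6367} = \frac{186153029}{23602469}$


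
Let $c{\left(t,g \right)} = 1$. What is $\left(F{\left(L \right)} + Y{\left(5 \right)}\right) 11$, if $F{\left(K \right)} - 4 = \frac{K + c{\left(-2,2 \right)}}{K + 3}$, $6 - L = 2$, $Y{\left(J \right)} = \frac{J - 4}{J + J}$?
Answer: $\frac{3707}{70} \approx 52.957$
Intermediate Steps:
$Y{\left(J \right)} = \frac{-4 + J}{2 J}$
$L = 4$ ($L = 6 - 2 = 4$)
$F{\left(K \right)} = 4 + \frac{1 + K}{3 + K}$ ($F{\left(K \right)} = 4 + \frac{K + 1}{K + 3} = 4 + \frac{1 + K}{3 + K}$)
$\left(F{\left(L \right)} + Y{\left(5 \right)}\right) 11 = \left(\frac{13 + 5 \cdot 4}{3 + 4} + \frac{-4 + 5}{2 \cdot 5}\right) 11 = \left(\frac{13 + 20}{7} + \frac{1}{2} \cdot \frac{1}{5} \cdot 1\right) 11 = \left(\frac{1}{7} \cdot 33 + \frac{1}{10}\right) 11 = \left(\frac{33}{7} + \frac{1}{10}\right) 11 = \frac{337}{70} \cdot 11 = \frac{3707}{70}$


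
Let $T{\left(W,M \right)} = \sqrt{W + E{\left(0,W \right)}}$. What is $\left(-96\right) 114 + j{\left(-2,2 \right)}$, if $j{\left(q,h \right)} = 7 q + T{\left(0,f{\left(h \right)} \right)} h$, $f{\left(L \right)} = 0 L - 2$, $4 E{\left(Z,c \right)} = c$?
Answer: $-10958$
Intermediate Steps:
$E{\left(Z,c \right)} = \frac{c}{4}$
$f{\left(L \right)} = -2$ ($f{\left(L \right)} = 0 - 2 = -2$)
$T{\left(W,M \right)} = \frac{\sqrt{5} \sqrt{W}}{2}$ ($T{\left(W,M \right)} = \sqrt{W + \frac{W}{4}} = \sqrt{\frac{5 W}{4}} = \frac{\sqrt{5} \sqrt{W}}{2}$)
$j{\left(q,h \right)} = 7 q$ ($j{\left(q,h \right)} = 7 q + \frac{\sqrt{5} \sqrt{0}}{2} h = 7 q + \frac{1}{2} \sqrt{5} \cdot 0 h = 7 q + 0 h = 7 q + 0 = 7 q$)
$\left(-96\right) 114 + j{\left(-2,2 \right)} = \left(-96\right) 114 + 7 \left(-2\right) = -10944 - 14 = -10958$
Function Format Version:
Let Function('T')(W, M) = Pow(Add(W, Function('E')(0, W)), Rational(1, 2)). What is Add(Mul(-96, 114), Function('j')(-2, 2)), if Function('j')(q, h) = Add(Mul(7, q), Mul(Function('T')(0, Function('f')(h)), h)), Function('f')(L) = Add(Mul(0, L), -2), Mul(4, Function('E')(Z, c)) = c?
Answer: -10958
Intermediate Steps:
Function('E')(Z, c) = Mul(Rational(1, 4), c)
Function('f')(L) = -2 (Function('f')(L) = Add(0, -2) = -2)
Function('T')(W, M) = Mul(Rational(1, 2), Pow(5, Rational(1, 2)), Pow(W, Rational(1, 2))) (Function('T')(W, M) = Pow(Add(W, Mul(Rational(1, 4), W)), Rational(1, 2)) = Pow(Mul(Rational(5, 4), W), Rational(1, 2)) = Mul(Rational(1, 2), Pow(5, Rational(1, 2)), Pow(W, Rational(1, 2))))
Function('j')(q, h) = Mul(7, q) (Function('j')(q, h) = Add(Mul(7, q), Mul(Mul(Rational(1, 2), Pow(5, Rational(1, 2)), Pow(0, Rational(1, 2))), h)) = Add(Mul(7, q), Mul(Mul(Rational(1, 2), Pow(5, Rational(1, 2)), 0), h)) = Add(Mul(7, q), Mul(0, h)) = Add(Mul(7, q), 0) = Mul(7, q))
Add(Mul(-96, 114), Function('j')(-2, 2)) = Add(Mul(-96, 114), Mul(7, -2)) = Add(-10944, -14) = -10958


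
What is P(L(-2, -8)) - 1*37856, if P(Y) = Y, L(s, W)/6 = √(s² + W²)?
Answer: -37856 + 12*√17 ≈ -37807.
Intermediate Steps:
L(s, W) = 6*√(W² + s²) (L(s, W) = 6*√(s² + W²) = 6*√(W² + s²))
P(L(-2, -8)) - 1*37856 = 6*√((-8)² + (-2)²) - 1*37856 = 6*√(64 + 4) - 37856 = 6*√68 - 37856 = 6*(2*√17) - 37856 = 12*√17 - 37856 = -37856 + 12*√17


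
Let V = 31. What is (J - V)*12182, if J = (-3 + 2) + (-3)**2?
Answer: -280186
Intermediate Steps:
J = 8 (J = -1 + 9 = 8)
(J - V)*12182 = (8 - 1*31)*12182 = (8 - 31)*12182 = -23*12182 = -280186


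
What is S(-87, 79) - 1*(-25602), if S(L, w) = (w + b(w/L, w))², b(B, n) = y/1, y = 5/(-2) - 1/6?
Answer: 282859/9 ≈ 31429.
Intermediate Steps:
y = -8/3 (y = 5*(-½) - 1*⅙ = -5/2 - ⅙ = -8/3 ≈ -2.6667)
b(B, n) = -8/3 (b(B, n) = -8/3/1 = -8/3*1 = -8/3)
S(L, w) = (-8/3 + w)² (S(L, w) = (w - 8/3)² = (-8/3 + w)²)
S(-87, 79) - 1*(-25602) = (-8 + 3*79)²/9 - 1*(-25602) = (-8 + 237)²/9 + 25602 = (⅑)*229² + 25602 = (⅑)*52441 + 25602 = 52441/9 + 25602 = 282859/9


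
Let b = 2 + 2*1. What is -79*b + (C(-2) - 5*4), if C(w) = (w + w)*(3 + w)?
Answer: -340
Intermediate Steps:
b = 4 (b = 2 + 2 = 4)
C(w) = 2*w*(3 + w) (C(w) = (2*w)*(3 + w) = 2*w*(3 + w))
-79*b + (C(-2) - 5*4) = -79*4 + (2*(-2)*(3 - 2) - 5*4) = -316 + (2*(-2)*1 - 20) = -316 + (-4 - 20) = -316 - 24 = -340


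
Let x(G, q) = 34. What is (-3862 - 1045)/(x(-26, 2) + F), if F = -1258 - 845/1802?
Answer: 8842414/2206493 ≈ 4.0075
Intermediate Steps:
F = -2267761/1802 (F = -1258 - 845*1/1802 = -1258 - 845/1802 = -2267761/1802 ≈ -1258.5)
(-3862 - 1045)/(x(-26, 2) + F) = (-3862 - 1045)/(34 - 2267761/1802) = -4907/(-2206493/1802) = -4907*(-1802/2206493) = 8842414/2206493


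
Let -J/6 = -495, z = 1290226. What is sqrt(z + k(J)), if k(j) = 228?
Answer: sqrt(1290454) ≈ 1136.0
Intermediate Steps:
J = 2970 (J = -6*(-495) = 2970)
sqrt(z + k(J)) = sqrt(1290226 + 228) = sqrt(1290454)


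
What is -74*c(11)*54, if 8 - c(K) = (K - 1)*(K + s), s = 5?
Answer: 607392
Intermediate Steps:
c(K) = 8 - (-1 + K)*(5 + K) (c(K) = 8 - (K - 1)*(K + 5) = 8 - (-1 + K)*(5 + K))
-74*c(11)*54 = -74*(13 - 1*11**2 - 4*11)*54 = -74*(13 - 1*121 - 44)*54 = -74*(13 - 121 - 44)*54 = -74*(-152)*54 = 11248*54 = 607392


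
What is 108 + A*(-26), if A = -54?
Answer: 1512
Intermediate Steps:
108 + A*(-26) = 108 - 54*(-26) = 108 + 1404 = 1512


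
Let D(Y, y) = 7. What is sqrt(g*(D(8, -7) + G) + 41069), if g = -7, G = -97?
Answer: 7*sqrt(851) ≈ 204.20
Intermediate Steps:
sqrt(g*(D(8, -7) + G) + 41069) = sqrt(-7*(7 - 97) + 41069) = sqrt(-7*(-90) + 41069) = sqrt(630 + 41069) = sqrt(41699) = 7*sqrt(851)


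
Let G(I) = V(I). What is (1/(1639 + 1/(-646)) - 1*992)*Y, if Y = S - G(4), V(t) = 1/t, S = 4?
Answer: -2625805025/705862 ≈ -3720.0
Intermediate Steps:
G(I) = 1/I
Y = 15/4 (Y = 4 - 1/4 = 4 - 1*¼ = 4 - ¼ = 15/4 ≈ 3.7500)
(1/(1639 + 1/(-646)) - 1*992)*Y = (1/(1639 + 1/(-646)) - 1*992)*(15/4) = (1/(1639 - 1/646) - 992)*(15/4) = (1/(1058793/646) - 992)*(15/4) = (646/1058793 - 992)*(15/4) = -1050322010/1058793*15/4 = -2625805025/705862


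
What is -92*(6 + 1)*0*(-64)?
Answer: 0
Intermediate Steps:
-92*(6 + 1)*0*(-64) = -644*0*(-64) = -92*0*(-64) = 0*(-64) = 0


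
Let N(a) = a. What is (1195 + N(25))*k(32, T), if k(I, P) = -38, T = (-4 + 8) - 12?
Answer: -46360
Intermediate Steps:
T = -8 (T = 4 - 12 = -8)
(1195 + N(25))*k(32, T) = (1195 + 25)*(-38) = 1220*(-38) = -46360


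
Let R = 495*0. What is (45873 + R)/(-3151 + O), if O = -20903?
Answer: -15291/8018 ≈ -1.9071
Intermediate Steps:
R = 0
(45873 + R)/(-3151 + O) = (45873 + 0)/(-3151 - 20903) = 45873/(-24054) = 45873*(-1/24054) = -15291/8018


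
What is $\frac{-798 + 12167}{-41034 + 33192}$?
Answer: $- \frac{11369}{7842} \approx -1.4498$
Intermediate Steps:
$\frac{-798 + 12167}{-41034 + 33192} = \frac{11369}{-7842} = 11369 \left(- \frac{1}{7842}\right) = - \frac{11369}{7842}$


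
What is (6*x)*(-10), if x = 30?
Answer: -1800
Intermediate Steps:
(6*x)*(-10) = (6*30)*(-10) = 180*(-10) = -1800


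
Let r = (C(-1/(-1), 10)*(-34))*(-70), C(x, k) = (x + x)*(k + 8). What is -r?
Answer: -85680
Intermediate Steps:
C(x, k) = 2*x*(8 + k) (C(x, k) = (2*x)*(8 + k) = 2*x*(8 + k))
r = 85680 (r = ((2*(-1/(-1))*(8 + 10))*(-34))*(-70) = ((2*(-1*(-1))*18)*(-34))*(-70) = ((2*1*18)*(-34))*(-70) = (36*(-34))*(-70) = -1224*(-70) = 85680)
-r = -1*85680 = -85680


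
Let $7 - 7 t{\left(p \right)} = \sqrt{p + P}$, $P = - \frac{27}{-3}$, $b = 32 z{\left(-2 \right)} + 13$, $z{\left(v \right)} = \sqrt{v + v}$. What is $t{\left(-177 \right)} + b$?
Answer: $14 + 64 i - \frac{2 i \sqrt{42}}{7} \approx 14.0 + 62.148 i$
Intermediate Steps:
$z{\left(v \right)} = \sqrt{2} \sqrt{v}$ ($z{\left(v \right)} = \sqrt{2 v} = \sqrt{2} \sqrt{v}$)
$b = 13 + 64 i$ ($b = 32 \sqrt{2} \sqrt{-2} + 13 = 32 \sqrt{2} i \sqrt{2} + 13 = 32 \cdot 2 i + 13 = 64 i + 13 = 13 + 64 i \approx 13.0 + 64.0 i$)
$P = 9$ ($P = \left(-27\right) \left(- \frac{1}{3}\right) = 9$)
$t{\left(p \right)} = 1 - \frac{\sqrt{9 + p}}{7}$ ($t{\left(p \right)} = 1 - \frac{\sqrt{p + 9}}{7} = 1 - \frac{\sqrt{9 + p}}{7}$)
$t{\left(-177 \right)} + b = \left(1 - \frac{\sqrt{9 - 177}}{7}\right) + \left(13 + 64 i\right) = \left(1 - \frac{\sqrt{-168}}{7}\right) + \left(13 + 64 i\right) = \left(1 - \frac{2 i \sqrt{42}}{7}\right) + \left(13 + 64 i\right) = 14 + 64 i - \frac{2 i \sqrt{42}}{7}$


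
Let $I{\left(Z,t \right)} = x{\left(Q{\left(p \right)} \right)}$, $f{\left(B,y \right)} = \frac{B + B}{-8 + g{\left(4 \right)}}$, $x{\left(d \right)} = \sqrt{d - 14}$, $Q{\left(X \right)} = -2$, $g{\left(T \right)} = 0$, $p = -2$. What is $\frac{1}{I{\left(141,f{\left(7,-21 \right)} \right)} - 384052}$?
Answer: $- \frac{96013}{36873984680} - \frac{i}{36873984680} \approx -2.6038 \cdot 10^{-6} - 2.7119 \cdot 10^{-11} i$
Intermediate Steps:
$x{\left(d \right)} = \sqrt{-14 + d}$
$f{\left(B,y \right)} = - \frac{B}{4}$ ($f{\left(B,y \right)} = \frac{B + B}{-8 + 0} = \frac{2 B}{-8} = 2 B \left(- \frac{1}{8}\right) = - \frac{B}{4}$)
$I{\left(Z,t \right)} = 4 i$ ($I{\left(Z,t \right)} = \sqrt{-14 - 2} = \sqrt{-16} = 4 i$)
$\frac{1}{I{\left(141,f{\left(7,-21 \right)} \right)} - 384052} = \frac{1}{4 i - 384052} = \frac{1}{-384052 + 4 i} = \frac{-384052 - 4 i}{147495938720}$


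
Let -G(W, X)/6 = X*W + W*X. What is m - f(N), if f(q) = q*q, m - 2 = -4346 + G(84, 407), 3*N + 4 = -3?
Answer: -3731449/9 ≈ -4.1461e+5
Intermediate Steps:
N = -7/3 (N = -4/3 + (⅓)*(-3) = -4/3 - 1 = -7/3 ≈ -2.3333)
G(W, X) = -12*W*X (G(W, X) = -6*(X*W + W*X) = -6*(W*X + W*X) = -12*W*X)
m = -414600 (m = 2 + (-4346 - 12*84*407) = 2 + (-4346 - 410256) = 2 - 414602 = -414600)
f(q) = q²
m - f(N) = -414600 - (-7/3)² = -414600 - 1*49/9 = -414600 - 49/9 = -3731449/9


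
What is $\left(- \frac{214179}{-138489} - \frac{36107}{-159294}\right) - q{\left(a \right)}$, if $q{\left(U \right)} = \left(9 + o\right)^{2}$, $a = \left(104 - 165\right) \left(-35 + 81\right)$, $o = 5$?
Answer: $- \frac{1428244544729}{7353488922} \approx -194.23$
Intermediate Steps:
$a = -2806$ ($a = \left(-61\right) 46 = -2806$)
$q{\left(U \right)} = 196$ ($q{\left(U \right)} = \left(9 + 5\right)^{2} = 14^{2} = 196$)
$\left(- \frac{214179}{-138489} - \frac{36107}{-159294}\right) - q{\left(a \right)} = \left(- \frac{214179}{-138489} - \frac{36107}{-159294}\right) - 196 = \left(\left(-214179\right) \left(- \frac{1}{138489}\right) - - \frac{36107}{159294}\right) - 196 = \left(\frac{71393}{46163} + \frac{36107}{159294}\right) - 196 = \frac{13039283983}{7353488922} - 196 = - \frac{1428244544729}{7353488922}$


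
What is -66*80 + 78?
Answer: -5202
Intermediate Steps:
-66*80 + 78 = -5280 + 78 = -5202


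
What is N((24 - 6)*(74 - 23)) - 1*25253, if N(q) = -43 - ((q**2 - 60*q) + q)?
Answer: -813858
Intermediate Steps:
N(q) = -43 - q**2 + 59*q (N(q) = -43 - (q**2 - 59*q) = -43 + (-q**2 + 59*q) = -43 - q**2 + 59*q)
N((24 - 6)*(74 - 23)) - 1*25253 = (-43 - ((24 - 6)*(74 - 23))**2 + 59*((24 - 6)*(74 - 23))) - 1*25253 = (-43 - (18*51)**2 + 59*(18*51)) - 25253 = (-43 - 1*918**2 + 59*918) - 25253 = (-43 - 1*842724 + 54162) - 25253 = (-43 - 842724 + 54162) - 25253 = -788605 - 25253 = -813858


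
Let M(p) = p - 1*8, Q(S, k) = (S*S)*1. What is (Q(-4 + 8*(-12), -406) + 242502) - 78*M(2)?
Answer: 252970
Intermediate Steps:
Q(S, k) = S**2 (Q(S, k) = S**2*1 = S**2)
M(p) = -8 + p (M(p) = p - 8 = -8 + p)
(Q(-4 + 8*(-12), -406) + 242502) - 78*M(2) = ((-4 + 8*(-12))**2 + 242502) - 78*(-8 + 2) = ((-4 - 96)**2 + 242502) - 78*(-6) = ((-100)**2 + 242502) + 468 = (10000 + 242502) + 468 = 252502 + 468 = 252970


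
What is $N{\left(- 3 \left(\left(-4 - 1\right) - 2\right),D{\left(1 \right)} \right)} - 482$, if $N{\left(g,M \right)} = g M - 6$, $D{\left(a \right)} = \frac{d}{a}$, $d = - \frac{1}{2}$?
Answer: $- \frac{997}{2} \approx -498.5$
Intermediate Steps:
$d = - \frac{1}{2}$ ($d = \left(-1\right) \frac{1}{2} = - \frac{1}{2} \approx -0.5$)
$D{\left(a \right)} = - \frac{1}{2 a}$
$N{\left(g,M \right)} = -6 + M g$ ($N{\left(g,M \right)} = M g - 6 = -6 + M g$)
$N{\left(- 3 \left(\left(-4 - 1\right) - 2\right),D{\left(1 \right)} \right)} - 482 = \left(-6 + - \frac{1}{2 \cdot 1} \left(- 3 \left(\left(-4 - 1\right) - 2\right)\right)\right) - 482 = \left(-6 + \left(- \frac{1}{2}\right) 1 \left(- 3 \left(\left(-4 - 1\right) - 2\right)\right)\right) - 482 = \left(-6 - \frac{\left(-3\right) \left(-5 - 2\right)}{2}\right) - 482 = \left(-6 - \frac{\left(-3\right) \left(-7\right)}{2}\right) - 482 = \left(-6 - \frac{21}{2}\right) - 482 = - \frac{33}{2} - 482 = - \frac{997}{2}$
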